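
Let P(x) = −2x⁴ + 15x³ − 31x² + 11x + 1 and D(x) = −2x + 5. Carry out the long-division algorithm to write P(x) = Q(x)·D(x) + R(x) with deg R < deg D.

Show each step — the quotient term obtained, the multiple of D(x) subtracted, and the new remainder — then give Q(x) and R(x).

Q(x) = x³ − 5x² + 3x + 2; R(x) = −9

Step 1: lead(−2x⁴ + 15x³ − 31x² + 11x + 1) ÷ lead(D) = −2x⁴ ÷ −2x = x³. Subtract (x³)·D = −2x⁴ + 5x³. Remainder: 10x³ − 31x² + 11x + 1.
Step 2: lead(10x³ − 31x² + 11x + 1) ÷ lead(D) = 10x³ ÷ −2x = −5x². Subtract (−5x²)·D = 10x³ − 25x². Remainder: −6x² + 11x + 1.
Step 3: lead(−6x² + 11x + 1) ÷ lead(D) = −6x² ÷ −2x = 3x. Subtract (3x)·D = −6x² + 15x. Remainder: −4x + 1.
Step 4: lead(−4x + 1) ÷ lead(D) = −4x ÷ −2x = 2. Subtract (2)·D = −4x + 10. Remainder: −9.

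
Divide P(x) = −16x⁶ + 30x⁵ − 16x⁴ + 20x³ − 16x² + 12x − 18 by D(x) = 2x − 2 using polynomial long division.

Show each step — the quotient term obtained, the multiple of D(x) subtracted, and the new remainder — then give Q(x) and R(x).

Step 1: lead(−16x⁶ + 30x⁵ − 16x⁴ + 20x³ − 16x² + 12x − 18) ÷ lead(D) = −16x⁶ ÷ 2x = −8x⁵. Subtract (−8x⁵)·D = −16x⁶ + 16x⁵. Remainder: 14x⁵ − 16x⁴ + 20x³ − 16x² + 12x − 18.
Step 2: lead(14x⁵ − 16x⁴ + 20x³ − 16x² + 12x − 18) ÷ lead(D) = 14x⁵ ÷ 2x = 7x⁴. Subtract (7x⁴)·D = 14x⁵ − 14x⁴. Remainder: −2x⁴ + 20x³ − 16x² + 12x − 18.
Step 3: lead(−2x⁴ + 20x³ − 16x² + 12x − 18) ÷ lead(D) = −2x⁴ ÷ 2x = −x³. Subtract (−x³)·D = −2x⁴ + 2x³. Remainder: 18x³ − 16x² + 12x − 18.
Step 4: lead(18x³ − 16x² + 12x − 18) ÷ lead(D) = 18x³ ÷ 2x = 9x². Subtract (9x²)·D = 18x³ − 18x². Remainder: 2x² + 12x − 18.
Step 5: lead(2x² + 12x − 18) ÷ lead(D) = 2x² ÷ 2x = x. Subtract (x)·D = 2x² − 2x. Remainder: 14x − 18.
Step 6: lead(14x − 18) ÷ lead(D) = 14x ÷ 2x = 7. Subtract (7)·D = 14x − 14. Remainder: −4.

Q(x) = −8x⁵ + 7x⁴ − x³ + 9x² + x + 7; R(x) = −4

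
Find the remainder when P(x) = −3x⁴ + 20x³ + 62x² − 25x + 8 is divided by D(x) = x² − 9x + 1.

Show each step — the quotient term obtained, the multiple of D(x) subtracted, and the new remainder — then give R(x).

R(x) = 6

Step 1: lead(−3x⁴ + 20x³ + 62x² − 25x + 8) ÷ lead(D) = −3x⁴ ÷ x² = −3x². Subtract (−3x²)·D = −3x⁴ + 27x³ − 3x². Remainder: −7x³ + 65x² − 25x + 8.
Step 2: lead(−7x³ + 65x² − 25x + 8) ÷ lead(D) = −7x³ ÷ x² = −7x. Subtract (−7x)·D = −7x³ + 63x² − 7x. Remainder: 2x² − 18x + 8.
Step 3: lead(2x² − 18x + 8) ÷ lead(D) = 2x² ÷ x² = 2. Subtract (2)·D = 2x² − 18x + 2. Remainder: 6.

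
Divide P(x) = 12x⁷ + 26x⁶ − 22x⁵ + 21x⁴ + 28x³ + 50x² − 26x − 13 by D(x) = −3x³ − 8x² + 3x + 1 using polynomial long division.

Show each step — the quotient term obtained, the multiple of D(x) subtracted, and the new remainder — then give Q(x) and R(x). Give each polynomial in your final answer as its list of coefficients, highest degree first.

Step 1: lead(12x⁷ + 26x⁶ − 22x⁵ + 21x⁴ + 28x³ + 50x² − 26x − 13) ÷ lead(D) = 12x⁷ ÷ −3x³ = −4x⁴. Subtract (−4x⁴)·D = 12x⁷ + 32x⁶ − 12x⁵ − 4x⁴. Remainder: −6x⁶ − 10x⁵ + 25x⁴ + 28x³ + 50x² − 26x − 13.
Step 2: lead(−6x⁶ − 10x⁵ + 25x⁴ + 28x³ + 50x² − 26x − 13) ÷ lead(D) = −6x⁶ ÷ −3x³ = 2x³. Subtract (2x³)·D = −6x⁶ − 16x⁵ + 6x⁴ + 2x³. Remainder: 6x⁵ + 19x⁴ + 26x³ + 50x² − 26x − 13.
Step 3: lead(6x⁵ + 19x⁴ + 26x³ + 50x² − 26x − 13) ÷ lead(D) = 6x⁵ ÷ −3x³ = −2x². Subtract (−2x²)·D = 6x⁵ + 16x⁴ − 6x³ − 2x². Remainder: 3x⁴ + 32x³ + 52x² − 26x − 13.
Step 4: lead(3x⁴ + 32x³ + 52x² − 26x − 13) ÷ lead(D) = 3x⁴ ÷ −3x³ = −x. Subtract (−x)·D = 3x⁴ + 8x³ − 3x² − x. Remainder: 24x³ + 55x² − 25x − 13.
Step 5: lead(24x³ + 55x² − 25x − 13) ÷ lead(D) = 24x³ ÷ −3x³ = −8. Subtract (−8)·D = 24x³ + 64x² − 24x − 8. Remainder: −9x² − x − 5.

Q = [-4, 2, -2, -1, -8]; R = [-9, -1, -5]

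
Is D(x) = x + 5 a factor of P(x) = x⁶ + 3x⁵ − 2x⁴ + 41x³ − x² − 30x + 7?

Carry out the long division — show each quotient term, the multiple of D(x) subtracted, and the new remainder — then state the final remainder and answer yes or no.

Step 1: lead(x⁶ + 3x⁵ − 2x⁴ + 41x³ − x² − 30x + 7) ÷ lead(D) = x⁶ ÷ x = x⁵. Subtract (x⁵)·D = x⁶ + 5x⁵. Remainder: −2x⁵ − 2x⁴ + 41x³ − x² − 30x + 7.
Step 2: lead(−2x⁵ − 2x⁴ + 41x³ − x² − 30x + 7) ÷ lead(D) = −2x⁵ ÷ x = −2x⁴. Subtract (−2x⁴)·D = −2x⁵ − 10x⁴. Remainder: 8x⁴ + 41x³ − x² − 30x + 7.
Step 3: lead(8x⁴ + 41x³ − x² − 30x + 7) ÷ lead(D) = 8x⁴ ÷ x = 8x³. Subtract (8x³)·D = 8x⁴ + 40x³. Remainder: x³ − x² − 30x + 7.
Step 4: lead(x³ − x² − 30x + 7) ÷ lead(D) = x³ ÷ x = x². Subtract (x²)·D = x³ + 5x². Remainder: −6x² − 30x + 7.
Step 5: lead(−6x² − 30x + 7) ÷ lead(D) = −6x² ÷ x = −6x. Subtract (−6x)·D = −6x² − 30x. Remainder: 7.

R(x) = 7, so D(x) is not a factor of P(x). no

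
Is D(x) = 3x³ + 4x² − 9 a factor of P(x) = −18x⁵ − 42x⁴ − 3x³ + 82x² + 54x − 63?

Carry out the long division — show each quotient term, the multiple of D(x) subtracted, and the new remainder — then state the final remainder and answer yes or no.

Step 1: lead(−18x⁵ − 42x⁴ − 3x³ + 82x² + 54x − 63) ÷ lead(D) = −18x⁵ ÷ 3x³ = −6x². Subtract (−6x²)·D = −18x⁵ − 24x⁴ + 54x². Remainder: −18x⁴ − 3x³ + 28x² + 54x − 63.
Step 2: lead(−18x⁴ − 3x³ + 28x² + 54x − 63) ÷ lead(D) = −18x⁴ ÷ 3x³ = −6x. Subtract (−6x)·D = −18x⁴ − 24x³ + 54x. Remainder: 21x³ + 28x² − 63.
Step 3: lead(21x³ + 28x² − 63) ÷ lead(D) = 21x³ ÷ 3x³ = 7. Subtract (7)·D = 21x³ + 28x² − 63. Remainder: 0.

R(x) = 0, so D(x) is a factor of P(x). yes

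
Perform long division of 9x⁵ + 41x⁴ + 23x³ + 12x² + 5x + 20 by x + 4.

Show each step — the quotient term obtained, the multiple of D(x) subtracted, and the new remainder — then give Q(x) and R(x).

Step 1: lead(9x⁵ + 41x⁴ + 23x³ + 12x² + 5x + 20) ÷ lead(D) = 9x⁵ ÷ x = 9x⁴. Subtract (9x⁴)·D = 9x⁵ + 36x⁴. Remainder: 5x⁴ + 23x³ + 12x² + 5x + 20.
Step 2: lead(5x⁴ + 23x³ + 12x² + 5x + 20) ÷ lead(D) = 5x⁴ ÷ x = 5x³. Subtract (5x³)·D = 5x⁴ + 20x³. Remainder: 3x³ + 12x² + 5x + 20.
Step 3: lead(3x³ + 12x² + 5x + 20) ÷ lead(D) = 3x³ ÷ x = 3x². Subtract (3x²)·D = 3x³ + 12x². Remainder: 5x + 20.
Step 4: lead(5x + 20) ÷ lead(D) = 5x ÷ x = 5. Subtract (5)·D = 5x + 20. Remainder: 0.

Q(x) = 9x⁴ + 5x³ + 3x² + 5; R(x) = 0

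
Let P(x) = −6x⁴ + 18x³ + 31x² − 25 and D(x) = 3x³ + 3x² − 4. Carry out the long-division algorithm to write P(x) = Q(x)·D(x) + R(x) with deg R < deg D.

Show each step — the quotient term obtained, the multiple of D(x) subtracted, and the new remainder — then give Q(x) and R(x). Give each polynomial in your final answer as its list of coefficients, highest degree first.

Q = [-2, 8]; R = [7, -8, 7]

Step 1: lead(−6x⁴ + 18x³ + 31x² − 25) ÷ lead(D) = −6x⁴ ÷ 3x³ = −2x. Subtract (−2x)·D = −6x⁴ − 6x³ + 8x. Remainder: 24x³ + 31x² − 8x − 25.
Step 2: lead(24x³ + 31x² − 8x − 25) ÷ lead(D) = 24x³ ÷ 3x³ = 8. Subtract (8)·D = 24x³ + 24x² − 32. Remainder: 7x² − 8x + 7.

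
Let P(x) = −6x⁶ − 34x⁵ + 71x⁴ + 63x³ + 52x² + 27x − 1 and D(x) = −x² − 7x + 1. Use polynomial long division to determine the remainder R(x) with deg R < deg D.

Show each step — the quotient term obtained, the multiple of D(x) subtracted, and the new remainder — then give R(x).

R(x) = 4

Step 1: lead(−6x⁶ − 34x⁵ + 71x⁴ + 63x³ + 52x² + 27x − 1) ÷ lead(D) = −6x⁶ ÷ −x² = 6x⁴. Subtract (6x⁴)·D = −6x⁶ − 42x⁵ + 6x⁴. Remainder: 8x⁵ + 65x⁴ + 63x³ + 52x² + 27x − 1.
Step 2: lead(8x⁵ + 65x⁴ + 63x³ + 52x² + 27x − 1) ÷ lead(D) = 8x⁵ ÷ −x² = −8x³. Subtract (−8x³)·D = 8x⁵ + 56x⁴ − 8x³. Remainder: 9x⁴ + 71x³ + 52x² + 27x − 1.
Step 3: lead(9x⁴ + 71x³ + 52x² + 27x − 1) ÷ lead(D) = 9x⁴ ÷ −x² = −9x². Subtract (−9x²)·D = 9x⁴ + 63x³ − 9x². Remainder: 8x³ + 61x² + 27x − 1.
Step 4: lead(8x³ + 61x² + 27x − 1) ÷ lead(D) = 8x³ ÷ −x² = −8x. Subtract (−8x)·D = 8x³ + 56x² − 8x. Remainder: 5x² + 35x − 1.
Step 5: lead(5x² + 35x − 1) ÷ lead(D) = 5x² ÷ −x² = −5. Subtract (−5)·D = 5x² + 35x − 5. Remainder: 4.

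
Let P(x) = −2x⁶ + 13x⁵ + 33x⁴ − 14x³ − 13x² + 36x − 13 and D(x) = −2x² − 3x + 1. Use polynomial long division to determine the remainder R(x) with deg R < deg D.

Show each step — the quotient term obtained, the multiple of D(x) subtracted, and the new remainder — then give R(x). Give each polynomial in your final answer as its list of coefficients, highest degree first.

Step 1: lead(−2x⁶ + 13x⁵ + 33x⁴ − 14x³ − 13x² + 36x − 13) ÷ lead(D) = −2x⁶ ÷ −2x² = x⁴. Subtract (x⁴)·D = −2x⁶ − 3x⁵ + x⁴. Remainder: 16x⁵ + 32x⁴ − 14x³ − 13x² + 36x − 13.
Step 2: lead(16x⁵ + 32x⁴ − 14x³ − 13x² + 36x − 13) ÷ lead(D) = 16x⁵ ÷ −2x² = −8x³. Subtract (−8x³)·D = 16x⁵ + 24x⁴ − 8x³. Remainder: 8x⁴ − 6x³ − 13x² + 36x − 13.
Step 3: lead(8x⁴ − 6x³ − 13x² + 36x − 13) ÷ lead(D) = 8x⁴ ÷ −2x² = −4x². Subtract (−4x²)·D = 8x⁴ + 12x³ − 4x². Remainder: −18x³ − 9x² + 36x − 13.
Step 4: lead(−18x³ − 9x² + 36x − 13) ÷ lead(D) = −18x³ ÷ −2x² = 9x. Subtract (9x)·D = −18x³ − 27x² + 9x. Remainder: 18x² + 27x − 13.
Step 5: lead(18x² + 27x − 13) ÷ lead(D) = 18x² ÷ −2x² = −9. Subtract (−9)·D = 18x² + 27x − 9. Remainder: −4.

R = [-4]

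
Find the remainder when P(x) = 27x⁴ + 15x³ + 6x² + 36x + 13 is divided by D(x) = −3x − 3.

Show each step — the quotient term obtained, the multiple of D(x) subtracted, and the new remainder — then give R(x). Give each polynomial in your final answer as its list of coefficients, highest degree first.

Step 1: lead(27x⁴ + 15x³ + 6x² + 36x + 13) ÷ lead(D) = 27x⁴ ÷ −3x = −9x³. Subtract (−9x³)·D = 27x⁴ + 27x³. Remainder: −12x³ + 6x² + 36x + 13.
Step 2: lead(−12x³ + 6x² + 36x + 13) ÷ lead(D) = −12x³ ÷ −3x = 4x². Subtract (4x²)·D = −12x³ − 12x². Remainder: 18x² + 36x + 13.
Step 3: lead(18x² + 36x + 13) ÷ lead(D) = 18x² ÷ −3x = −6x. Subtract (−6x)·D = 18x² + 18x. Remainder: 18x + 13.
Step 4: lead(18x + 13) ÷ lead(D) = 18x ÷ −3x = −6. Subtract (−6)·D = 18x + 18. Remainder: −5.

R = [-5]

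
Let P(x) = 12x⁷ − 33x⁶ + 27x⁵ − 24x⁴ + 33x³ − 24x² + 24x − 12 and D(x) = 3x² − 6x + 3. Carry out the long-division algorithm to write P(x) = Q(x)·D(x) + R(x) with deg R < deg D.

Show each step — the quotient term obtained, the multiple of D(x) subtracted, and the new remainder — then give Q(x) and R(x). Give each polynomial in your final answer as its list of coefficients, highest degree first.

Step 1: lead(12x⁷ − 33x⁶ + 27x⁵ − 24x⁴ + 33x³ − 24x² + 24x − 12) ÷ lead(D) = 12x⁷ ÷ 3x² = 4x⁵. Subtract (4x⁵)·D = 12x⁷ − 24x⁶ + 12x⁵. Remainder: −9x⁶ + 15x⁵ − 24x⁴ + 33x³ − 24x² + 24x − 12.
Step 2: lead(−9x⁶ + 15x⁵ − 24x⁴ + 33x³ − 24x² + 24x − 12) ÷ lead(D) = −9x⁶ ÷ 3x² = −3x⁴. Subtract (−3x⁴)·D = −9x⁶ + 18x⁵ − 9x⁴. Remainder: −3x⁵ − 15x⁴ + 33x³ − 24x² + 24x − 12.
Step 3: lead(−3x⁵ − 15x⁴ + 33x³ − 24x² + 24x − 12) ÷ lead(D) = −3x⁵ ÷ 3x² = −x³. Subtract (−x³)·D = −3x⁵ + 6x⁴ − 3x³. Remainder: −21x⁴ + 36x³ − 24x² + 24x − 12.
Step 4: lead(−21x⁴ + 36x³ − 24x² + 24x − 12) ÷ lead(D) = −21x⁴ ÷ 3x² = −7x². Subtract (−7x²)·D = −21x⁴ + 42x³ − 21x². Remainder: −6x³ − 3x² + 24x − 12.
Step 5: lead(−6x³ − 3x² + 24x − 12) ÷ lead(D) = −6x³ ÷ 3x² = −2x. Subtract (−2x)·D = −6x³ + 12x² − 6x. Remainder: −15x² + 30x − 12.
Step 6: lead(−15x² + 30x − 12) ÷ lead(D) = −15x² ÷ 3x² = −5. Subtract (−5)·D = −15x² + 30x − 15. Remainder: 3.

Q = [4, -3, -1, -7, -2, -5]; R = [3]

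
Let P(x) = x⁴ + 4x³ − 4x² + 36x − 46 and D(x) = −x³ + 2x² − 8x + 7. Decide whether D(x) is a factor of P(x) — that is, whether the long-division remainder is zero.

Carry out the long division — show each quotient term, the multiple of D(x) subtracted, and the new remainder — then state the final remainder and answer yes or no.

R(x) = −5x − 4, so D(x) is not a factor of P(x). no

Step 1: lead(x⁴ + 4x³ − 4x² + 36x − 46) ÷ lead(D) = x⁴ ÷ −x³ = −x. Subtract (−x)·D = x⁴ − 2x³ + 8x² − 7x. Remainder: 6x³ − 12x² + 43x − 46.
Step 2: lead(6x³ − 12x² + 43x − 46) ÷ lead(D) = 6x³ ÷ −x³ = −6. Subtract (−6)·D = 6x³ − 12x² + 48x − 42. Remainder: −5x − 4.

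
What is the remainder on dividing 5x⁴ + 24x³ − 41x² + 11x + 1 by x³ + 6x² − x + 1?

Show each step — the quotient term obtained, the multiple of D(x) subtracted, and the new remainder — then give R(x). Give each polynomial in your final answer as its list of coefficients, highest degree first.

R = [7]

Step 1: lead(5x⁴ + 24x³ − 41x² + 11x + 1) ÷ lead(D) = 5x⁴ ÷ x³ = 5x. Subtract (5x)·D = 5x⁴ + 30x³ − 5x² + 5x. Remainder: −6x³ − 36x² + 6x + 1.
Step 2: lead(−6x³ − 36x² + 6x + 1) ÷ lead(D) = −6x³ ÷ x³ = −6. Subtract (−6)·D = −6x³ − 36x² + 6x − 6. Remainder: 7.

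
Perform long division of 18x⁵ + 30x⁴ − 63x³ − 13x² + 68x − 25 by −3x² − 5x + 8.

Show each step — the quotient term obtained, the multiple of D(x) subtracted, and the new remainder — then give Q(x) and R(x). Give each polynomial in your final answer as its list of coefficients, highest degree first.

Step 1: lead(18x⁵ + 30x⁴ − 63x³ − 13x² + 68x − 25) ÷ lead(D) = 18x⁵ ÷ −3x² = −6x³. Subtract (−6x³)·D = 18x⁵ + 30x⁴ − 48x³. Remainder: −15x³ − 13x² + 68x − 25.
Step 2: lead(−15x³ − 13x² + 68x − 25) ÷ lead(D) = −15x³ ÷ −3x² = 5x. Subtract (5x)·D = −15x³ − 25x² + 40x. Remainder: 12x² + 28x − 25.
Step 3: lead(12x² + 28x − 25) ÷ lead(D) = 12x² ÷ −3x² = −4. Subtract (−4)·D = 12x² + 20x − 32. Remainder: 8x + 7.

Q = [-6, 0, 5, -4]; R = [8, 7]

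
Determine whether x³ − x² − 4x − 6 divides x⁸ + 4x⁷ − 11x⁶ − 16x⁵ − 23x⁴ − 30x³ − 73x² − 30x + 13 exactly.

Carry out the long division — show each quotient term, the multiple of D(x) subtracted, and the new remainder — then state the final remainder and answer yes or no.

Step 1: lead(x⁸ + 4x⁷ − 11x⁶ − 16x⁵ − 23x⁴ − 30x³ − 73x² − 30x + 13) ÷ lead(D) = x⁸ ÷ x³ = x⁵. Subtract (x⁵)·D = x⁸ − x⁷ − 4x⁶ − 6x⁵. Remainder: 5x⁷ − 7x⁶ − 10x⁵ − 23x⁴ − 30x³ − 73x² − 30x + 13.
Step 2: lead(5x⁷ − 7x⁶ − 10x⁵ − 23x⁴ − 30x³ − 73x² − 30x + 13) ÷ lead(D) = 5x⁷ ÷ x³ = 5x⁴. Subtract (5x⁴)·D = 5x⁷ − 5x⁶ − 20x⁵ − 30x⁴. Remainder: −2x⁶ + 10x⁵ + 7x⁴ − 30x³ − 73x² − 30x + 13.
Step 3: lead(−2x⁶ + 10x⁵ + 7x⁴ − 30x³ − 73x² − 30x + 13) ÷ lead(D) = −2x⁶ ÷ x³ = −2x³. Subtract (−2x³)·D = −2x⁶ + 2x⁵ + 8x⁴ + 12x³. Remainder: 8x⁵ − x⁴ − 42x³ − 73x² − 30x + 13.
Step 4: lead(8x⁵ − x⁴ − 42x³ − 73x² − 30x + 13) ÷ lead(D) = 8x⁵ ÷ x³ = 8x². Subtract (8x²)·D = 8x⁵ − 8x⁴ − 32x³ − 48x². Remainder: 7x⁴ − 10x³ − 25x² − 30x + 13.
Step 5: lead(7x⁴ − 10x³ − 25x² − 30x + 13) ÷ lead(D) = 7x⁴ ÷ x³ = 7x. Subtract (7x)·D = 7x⁴ − 7x³ − 28x² − 42x. Remainder: −3x³ + 3x² + 12x + 13.
Step 6: lead(−3x³ + 3x² + 12x + 13) ÷ lead(D) = −3x³ ÷ x³ = −3. Subtract (−3)·D = −3x³ + 3x² + 12x + 18. Remainder: −5.

R(x) = −5, so D(x) is not a factor of P(x). no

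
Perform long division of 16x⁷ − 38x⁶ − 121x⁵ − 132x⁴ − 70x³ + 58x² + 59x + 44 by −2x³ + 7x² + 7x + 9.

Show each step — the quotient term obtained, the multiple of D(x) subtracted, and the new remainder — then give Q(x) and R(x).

Step 1: lead(16x⁷ − 38x⁶ − 121x⁵ − 132x⁴ − 70x³ + 58x² + 59x + 44) ÷ lead(D) = 16x⁷ ÷ −2x³ = −8x⁴. Subtract (−8x⁴)·D = 16x⁷ − 56x⁶ − 56x⁵ − 72x⁴. Remainder: 18x⁶ − 65x⁵ − 60x⁴ − 70x³ + 58x² + 59x + 44.
Step 2: lead(18x⁶ − 65x⁵ − 60x⁴ − 70x³ + 58x² + 59x + 44) ÷ lead(D) = 18x⁶ ÷ −2x³ = −9x³. Subtract (−9x³)·D = 18x⁶ − 63x⁵ − 63x⁴ − 81x³. Remainder: −2x⁵ + 3x⁴ + 11x³ + 58x² + 59x + 44.
Step 3: lead(−2x⁵ + 3x⁴ + 11x³ + 58x² + 59x + 44) ÷ lead(D) = −2x⁵ ÷ −2x³ = x². Subtract (x²)·D = −2x⁵ + 7x⁴ + 7x³ + 9x². Remainder: −4x⁴ + 4x³ + 49x² + 59x + 44.
Step 4: lead(−4x⁴ + 4x³ + 49x² + 59x + 44) ÷ lead(D) = −4x⁴ ÷ −2x³ = 2x. Subtract (2x)·D = −4x⁴ + 14x³ + 14x² + 18x. Remainder: −10x³ + 35x² + 41x + 44.
Step 5: lead(−10x³ + 35x² + 41x + 44) ÷ lead(D) = −10x³ ÷ −2x³ = 5. Subtract (5)·D = −10x³ + 35x² + 35x + 45. Remainder: 6x − 1.

Q(x) = −8x⁴ − 9x³ + x² + 2x + 5; R(x) = 6x − 1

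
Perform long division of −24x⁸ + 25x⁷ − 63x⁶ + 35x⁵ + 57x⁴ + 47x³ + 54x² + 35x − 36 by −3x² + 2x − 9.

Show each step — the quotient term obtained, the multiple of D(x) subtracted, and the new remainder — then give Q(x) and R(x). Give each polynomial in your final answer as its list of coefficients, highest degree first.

Step 1: lead(−24x⁸ + 25x⁷ − 63x⁶ + 35x⁵ + 57x⁴ + 47x³ + 54x² + 35x − 36) ÷ lead(D) = −24x⁸ ÷ −3x² = 8x⁶. Subtract (8x⁶)·D = −24x⁸ + 16x⁷ − 72x⁶. Remainder: 9x⁷ + 9x⁶ + 35x⁵ + 57x⁴ + 47x³ + 54x² + 35x − 36.
Step 2: lead(9x⁷ + 9x⁶ + 35x⁵ + 57x⁴ + 47x³ + 54x² + 35x − 36) ÷ lead(D) = 9x⁷ ÷ −3x² = −3x⁵. Subtract (−3x⁵)·D = 9x⁷ − 6x⁶ + 27x⁵. Remainder: 15x⁶ + 8x⁵ + 57x⁴ + 47x³ + 54x² + 35x − 36.
Step 3: lead(15x⁶ + 8x⁵ + 57x⁴ + 47x³ + 54x² + 35x − 36) ÷ lead(D) = 15x⁶ ÷ −3x² = −5x⁴. Subtract (−5x⁴)·D = 15x⁶ − 10x⁵ + 45x⁴. Remainder: 18x⁵ + 12x⁴ + 47x³ + 54x² + 35x − 36.
Step 4: lead(18x⁵ + 12x⁴ + 47x³ + 54x² + 35x − 36) ÷ lead(D) = 18x⁵ ÷ −3x² = −6x³. Subtract (−6x³)·D = 18x⁵ − 12x⁴ + 54x³. Remainder: 24x⁴ − 7x³ + 54x² + 35x − 36.
Step 5: lead(24x⁴ − 7x³ + 54x² + 35x − 36) ÷ lead(D) = 24x⁴ ÷ −3x² = −8x². Subtract (−8x²)·D = 24x⁴ − 16x³ + 72x². Remainder: 9x³ − 18x² + 35x − 36.
Step 6: lead(9x³ − 18x² + 35x − 36) ÷ lead(D) = 9x³ ÷ −3x² = −3x. Subtract (−3x)·D = 9x³ − 6x² + 27x. Remainder: −12x² + 8x − 36.
Step 7: lead(−12x² + 8x − 36) ÷ lead(D) = −12x² ÷ −3x² = 4. Subtract (4)·D = −12x² + 8x − 36. Remainder: 0.

Q = [8, -3, -5, -6, -8, -3, 4]; R = [0]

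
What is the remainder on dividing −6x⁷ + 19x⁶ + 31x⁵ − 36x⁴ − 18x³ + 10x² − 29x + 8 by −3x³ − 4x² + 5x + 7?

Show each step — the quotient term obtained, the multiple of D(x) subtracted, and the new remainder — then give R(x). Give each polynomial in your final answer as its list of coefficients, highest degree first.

Step 1: lead(−6x⁷ + 19x⁶ + 31x⁵ − 36x⁴ − 18x³ + 10x² − 29x + 8) ÷ lead(D) = −6x⁷ ÷ −3x³ = 2x⁴. Subtract (2x⁴)·D = −6x⁷ − 8x⁶ + 10x⁵ + 14x⁴. Remainder: 27x⁶ + 21x⁵ − 50x⁴ − 18x³ + 10x² − 29x + 8.
Step 2: lead(27x⁶ + 21x⁵ − 50x⁴ − 18x³ + 10x² − 29x + 8) ÷ lead(D) = 27x⁶ ÷ −3x³ = −9x³. Subtract (−9x³)·D = 27x⁶ + 36x⁵ − 45x⁴ − 63x³. Remainder: −15x⁵ − 5x⁴ + 45x³ + 10x² − 29x + 8.
Step 3: lead(−15x⁵ − 5x⁴ + 45x³ + 10x² − 29x + 8) ÷ lead(D) = −15x⁵ ÷ −3x³ = 5x². Subtract (5x²)·D = −15x⁵ − 20x⁴ + 25x³ + 35x². Remainder: 15x⁴ + 20x³ − 25x² − 29x + 8.
Step 4: lead(15x⁴ + 20x³ − 25x² − 29x + 8) ÷ lead(D) = 15x⁴ ÷ −3x³ = −5x. Subtract (−5x)·D = 15x⁴ + 20x³ − 25x² − 35x. Remainder: 6x + 8.

R = [6, 8]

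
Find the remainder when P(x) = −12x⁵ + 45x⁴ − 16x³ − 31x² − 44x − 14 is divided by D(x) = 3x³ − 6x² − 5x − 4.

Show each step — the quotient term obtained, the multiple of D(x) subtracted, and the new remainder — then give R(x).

Step 1: lead(−12x⁵ + 45x⁴ − 16x³ − 31x² − 44x − 14) ÷ lead(D) = −12x⁵ ÷ 3x³ = −4x². Subtract (−4x²)·D = −12x⁵ + 24x⁴ + 20x³ + 16x². Remainder: 21x⁴ − 36x³ − 47x² − 44x − 14.
Step 2: lead(21x⁴ − 36x³ − 47x² − 44x − 14) ÷ lead(D) = 21x⁴ ÷ 3x³ = 7x. Subtract (7x)·D = 21x⁴ − 42x³ − 35x² − 28x. Remainder: 6x³ − 12x² − 16x − 14.
Step 3: lead(6x³ − 12x² − 16x − 14) ÷ lead(D) = 6x³ ÷ 3x³ = 2. Subtract (2)·D = 6x³ − 12x² − 10x − 8. Remainder: −6x − 6.

R(x) = −6x − 6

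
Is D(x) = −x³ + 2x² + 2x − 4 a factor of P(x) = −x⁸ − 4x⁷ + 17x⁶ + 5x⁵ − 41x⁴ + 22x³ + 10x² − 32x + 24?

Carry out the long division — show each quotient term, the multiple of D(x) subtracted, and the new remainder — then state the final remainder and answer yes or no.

R(x) = 0, so D(x) is a factor of P(x). yes

Step 1: lead(−x⁸ − 4x⁷ + 17x⁶ + 5x⁵ − 41x⁴ + 22x³ + 10x² − 32x + 24) ÷ lead(D) = −x⁸ ÷ −x³ = x⁵. Subtract (x⁵)·D = −x⁸ + 2x⁷ + 2x⁶ − 4x⁵. Remainder: −6x⁷ + 15x⁶ + 9x⁵ − 41x⁴ + 22x³ + 10x² − 32x + 24.
Step 2: lead(−6x⁷ + 15x⁶ + 9x⁵ − 41x⁴ + 22x³ + 10x² − 32x + 24) ÷ lead(D) = −6x⁷ ÷ −x³ = 6x⁴. Subtract (6x⁴)·D = −6x⁷ + 12x⁶ + 12x⁵ − 24x⁴. Remainder: 3x⁶ − 3x⁵ − 17x⁴ + 22x³ + 10x² − 32x + 24.
Step 3: lead(3x⁶ − 3x⁵ − 17x⁴ + 22x³ + 10x² − 32x + 24) ÷ lead(D) = 3x⁶ ÷ −x³ = −3x³. Subtract (−3x³)·D = 3x⁶ − 6x⁵ − 6x⁴ + 12x³. Remainder: 3x⁵ − 11x⁴ + 10x³ + 10x² − 32x + 24.
Step 4: lead(3x⁵ − 11x⁴ + 10x³ + 10x² − 32x + 24) ÷ lead(D) = 3x⁵ ÷ −x³ = −3x². Subtract (−3x²)·D = 3x⁵ − 6x⁴ − 6x³ + 12x². Remainder: −5x⁴ + 16x³ − 2x² − 32x + 24.
Step 5: lead(−5x⁴ + 16x³ − 2x² − 32x + 24) ÷ lead(D) = −5x⁴ ÷ −x³ = 5x. Subtract (5x)·D = −5x⁴ + 10x³ + 10x² − 20x. Remainder: 6x³ − 12x² − 12x + 24.
Step 6: lead(6x³ − 12x² − 12x + 24) ÷ lead(D) = 6x³ ÷ −x³ = −6. Subtract (−6)·D = 6x³ − 12x² − 12x + 24. Remainder: 0.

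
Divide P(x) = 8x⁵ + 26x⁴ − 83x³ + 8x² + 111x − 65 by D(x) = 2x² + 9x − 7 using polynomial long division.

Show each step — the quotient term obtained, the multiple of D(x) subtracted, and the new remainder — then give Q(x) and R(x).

Step 1: lead(8x⁵ + 26x⁴ − 83x³ + 8x² + 111x − 65) ÷ lead(D) = 8x⁵ ÷ 2x² = 4x³. Subtract (4x³)·D = 8x⁵ + 36x⁴ − 28x³. Remainder: −10x⁴ − 55x³ + 8x² + 111x − 65.
Step 2: lead(−10x⁴ − 55x³ + 8x² + 111x − 65) ÷ lead(D) = −10x⁴ ÷ 2x² = −5x². Subtract (−5x²)·D = −10x⁴ − 45x³ + 35x². Remainder: −10x³ − 27x² + 111x − 65.
Step 3: lead(−10x³ − 27x² + 111x − 65) ÷ lead(D) = −10x³ ÷ 2x² = −5x. Subtract (−5x)·D = −10x³ − 45x² + 35x. Remainder: 18x² + 76x − 65.
Step 4: lead(18x² + 76x − 65) ÷ lead(D) = 18x² ÷ 2x² = 9. Subtract (9)·D = 18x² + 81x − 63. Remainder: −5x − 2.

Q(x) = 4x³ − 5x² − 5x + 9; R(x) = −5x − 2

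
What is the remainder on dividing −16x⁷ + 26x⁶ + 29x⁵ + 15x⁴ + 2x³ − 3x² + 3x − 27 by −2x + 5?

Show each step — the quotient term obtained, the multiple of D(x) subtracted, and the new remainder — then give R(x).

Step 1: lead(−16x⁷ + 26x⁶ + 29x⁵ + 15x⁴ + 2x³ − 3x² + 3x − 27) ÷ lead(D) = −16x⁷ ÷ −2x = 8x⁶. Subtract (8x⁶)·D = −16x⁷ + 40x⁶. Remainder: −14x⁶ + 29x⁵ + 15x⁴ + 2x³ − 3x² + 3x − 27.
Step 2: lead(−14x⁶ + 29x⁵ + 15x⁴ + 2x³ − 3x² + 3x − 27) ÷ lead(D) = −14x⁶ ÷ −2x = 7x⁵. Subtract (7x⁵)·D = −14x⁶ + 35x⁵. Remainder: −6x⁵ + 15x⁴ + 2x³ − 3x² + 3x − 27.
Step 3: lead(−6x⁵ + 15x⁴ + 2x³ − 3x² + 3x − 27) ÷ lead(D) = −6x⁵ ÷ −2x = 3x⁴. Subtract (3x⁴)·D = −6x⁵ + 15x⁴. Remainder: 2x³ − 3x² + 3x − 27.
Step 4: lead(2x³ − 3x² + 3x − 27) ÷ lead(D) = 2x³ ÷ −2x = −x². Subtract (−x²)·D = 2x³ − 5x². Remainder: 2x² + 3x − 27.
Step 5: lead(2x² + 3x − 27) ÷ lead(D) = 2x² ÷ −2x = −x. Subtract (−x)·D = 2x² − 5x. Remainder: 8x − 27.
Step 6: lead(8x − 27) ÷ lead(D) = 8x ÷ −2x = −4. Subtract (−4)·D = 8x − 20. Remainder: −7.

R(x) = −7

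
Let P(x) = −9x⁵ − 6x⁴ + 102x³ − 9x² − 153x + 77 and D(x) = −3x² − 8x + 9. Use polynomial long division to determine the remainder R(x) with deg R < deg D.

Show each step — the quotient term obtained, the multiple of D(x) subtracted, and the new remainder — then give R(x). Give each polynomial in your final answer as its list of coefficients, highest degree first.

Step 1: lead(−9x⁵ − 6x⁴ + 102x³ − 9x² − 153x + 77) ÷ lead(D) = −9x⁵ ÷ −3x² = 3x³. Subtract (3x³)·D = −9x⁵ − 24x⁴ + 27x³. Remainder: 18x⁴ + 75x³ − 9x² − 153x + 77.
Step 2: lead(18x⁴ + 75x³ − 9x² − 153x + 77) ÷ lead(D) = 18x⁴ ÷ −3x² = −6x². Subtract (−6x²)·D = 18x⁴ + 48x³ − 54x². Remainder: 27x³ + 45x² − 153x + 77.
Step 3: lead(27x³ + 45x² − 153x + 77) ÷ lead(D) = 27x³ ÷ −3x² = −9x. Subtract (−9x)·D = 27x³ + 72x² − 81x. Remainder: −27x² − 72x + 77.
Step 4: lead(−27x² − 72x + 77) ÷ lead(D) = −27x² ÷ −3x² = 9. Subtract (9)·D = −27x² − 72x + 81. Remainder: −4.

R = [-4]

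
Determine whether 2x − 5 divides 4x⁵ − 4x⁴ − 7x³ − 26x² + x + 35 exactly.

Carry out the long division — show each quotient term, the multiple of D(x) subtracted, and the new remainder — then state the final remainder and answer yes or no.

Step 1: lead(4x⁵ − 4x⁴ − 7x³ − 26x² + x + 35) ÷ lead(D) = 4x⁵ ÷ 2x = 2x⁴. Subtract (2x⁴)·D = 4x⁵ − 10x⁴. Remainder: 6x⁴ − 7x³ − 26x² + x + 35.
Step 2: lead(6x⁴ − 7x³ − 26x² + x + 35) ÷ lead(D) = 6x⁴ ÷ 2x = 3x³. Subtract (3x³)·D = 6x⁴ − 15x³. Remainder: 8x³ − 26x² + x + 35.
Step 3: lead(8x³ − 26x² + x + 35) ÷ lead(D) = 8x³ ÷ 2x = 4x². Subtract (4x²)·D = 8x³ − 20x². Remainder: −6x² + x + 35.
Step 4: lead(−6x² + x + 35) ÷ lead(D) = −6x² ÷ 2x = −3x. Subtract (−3x)·D = −6x² + 15x. Remainder: −14x + 35.
Step 5: lead(−14x + 35) ÷ lead(D) = −14x ÷ 2x = −7. Subtract (−7)·D = −14x + 35. Remainder: 0.

R(x) = 0, so D(x) is a factor of P(x). yes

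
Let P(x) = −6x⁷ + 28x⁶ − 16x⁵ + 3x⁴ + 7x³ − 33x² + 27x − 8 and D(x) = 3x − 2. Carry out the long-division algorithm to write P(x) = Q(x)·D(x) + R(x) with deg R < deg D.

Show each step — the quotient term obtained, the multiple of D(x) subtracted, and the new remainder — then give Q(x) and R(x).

Q(x) = −2x⁶ + 8x⁵ + x³ + 3x² − 9x + 3; R(x) = −2

Step 1: lead(−6x⁷ + 28x⁶ − 16x⁵ + 3x⁴ + 7x³ − 33x² + 27x − 8) ÷ lead(D) = −6x⁷ ÷ 3x = −2x⁶. Subtract (−2x⁶)·D = −6x⁷ + 4x⁶. Remainder: 24x⁶ − 16x⁵ + 3x⁴ + 7x³ − 33x² + 27x − 8.
Step 2: lead(24x⁶ − 16x⁵ + 3x⁴ + 7x³ − 33x² + 27x − 8) ÷ lead(D) = 24x⁶ ÷ 3x = 8x⁵. Subtract (8x⁵)·D = 24x⁶ − 16x⁵. Remainder: 3x⁴ + 7x³ − 33x² + 27x − 8.
Step 3: lead(3x⁴ + 7x³ − 33x² + 27x − 8) ÷ lead(D) = 3x⁴ ÷ 3x = x³. Subtract (x³)·D = 3x⁴ − 2x³. Remainder: 9x³ − 33x² + 27x − 8.
Step 4: lead(9x³ − 33x² + 27x − 8) ÷ lead(D) = 9x³ ÷ 3x = 3x². Subtract (3x²)·D = 9x³ − 6x². Remainder: −27x² + 27x − 8.
Step 5: lead(−27x² + 27x − 8) ÷ lead(D) = −27x² ÷ 3x = −9x. Subtract (−9x)·D = −27x² + 18x. Remainder: 9x − 8.
Step 6: lead(9x − 8) ÷ lead(D) = 9x ÷ 3x = 3. Subtract (3)·D = 9x − 6. Remainder: −2.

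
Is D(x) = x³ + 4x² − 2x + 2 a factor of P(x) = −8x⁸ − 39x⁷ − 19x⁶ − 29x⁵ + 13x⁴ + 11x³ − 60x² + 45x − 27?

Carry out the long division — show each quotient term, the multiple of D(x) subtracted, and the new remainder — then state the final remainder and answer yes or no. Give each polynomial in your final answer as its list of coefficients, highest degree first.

R = [-8, 9, -9], so D(x) is not a factor of P(x). no

Step 1: lead(−8x⁸ − 39x⁷ − 19x⁶ − 29x⁵ + 13x⁴ + 11x³ − 60x² + 45x − 27) ÷ lead(D) = −8x⁸ ÷ x³ = −8x⁵. Subtract (−8x⁵)·D = −8x⁸ − 32x⁷ + 16x⁶ − 16x⁵. Remainder: −7x⁷ − 35x⁶ − 13x⁵ + 13x⁴ + 11x³ − 60x² + 45x − 27.
Step 2: lead(−7x⁷ − 35x⁶ − 13x⁵ + 13x⁴ + 11x³ − 60x² + 45x − 27) ÷ lead(D) = −7x⁷ ÷ x³ = −7x⁴. Subtract (−7x⁴)·D = −7x⁷ − 28x⁶ + 14x⁵ − 14x⁴. Remainder: −7x⁶ − 27x⁵ + 27x⁴ + 11x³ − 60x² + 45x − 27.
Step 3: lead(−7x⁶ − 27x⁵ + 27x⁴ + 11x³ − 60x² + 45x − 27) ÷ lead(D) = −7x⁶ ÷ x³ = −7x³. Subtract (−7x³)·D = −7x⁶ − 28x⁵ + 14x⁴ − 14x³. Remainder: x⁵ + 13x⁴ + 25x³ − 60x² + 45x − 27.
Step 4: lead(x⁵ + 13x⁴ + 25x³ − 60x² + 45x − 27) ÷ lead(D) = x⁵ ÷ x³ = x². Subtract (x²)·D = x⁵ + 4x⁴ − 2x³ + 2x². Remainder: 9x⁴ + 27x³ − 62x² + 45x − 27.
Step 5: lead(9x⁴ + 27x³ − 62x² + 45x − 27) ÷ lead(D) = 9x⁴ ÷ x³ = 9x. Subtract (9x)·D = 9x⁴ + 36x³ − 18x² + 18x. Remainder: −9x³ − 44x² + 27x − 27.
Step 6: lead(−9x³ − 44x² + 27x − 27) ÷ lead(D) = −9x³ ÷ x³ = −9. Subtract (−9)·D = −9x³ − 36x² + 18x − 18. Remainder: −8x² + 9x − 9.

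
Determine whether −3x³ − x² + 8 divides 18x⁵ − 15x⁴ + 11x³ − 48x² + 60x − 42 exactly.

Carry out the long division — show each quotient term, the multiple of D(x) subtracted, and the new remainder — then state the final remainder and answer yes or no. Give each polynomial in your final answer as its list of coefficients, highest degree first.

R = [-6, 4, 6], so D(x) is not a factor of P(x). no

Step 1: lead(18x⁵ − 15x⁴ + 11x³ − 48x² + 60x − 42) ÷ lead(D) = 18x⁵ ÷ −3x³ = −6x². Subtract (−6x²)·D = 18x⁵ + 6x⁴ − 48x². Remainder: −21x⁴ + 11x³ + 60x − 42.
Step 2: lead(−21x⁴ + 11x³ + 60x − 42) ÷ lead(D) = −21x⁴ ÷ −3x³ = 7x. Subtract (7x)·D = −21x⁴ − 7x³ + 56x. Remainder: 18x³ + 4x − 42.
Step 3: lead(18x³ + 4x − 42) ÷ lead(D) = 18x³ ÷ −3x³ = −6. Subtract (−6)·D = 18x³ + 6x² − 48. Remainder: −6x² + 4x + 6.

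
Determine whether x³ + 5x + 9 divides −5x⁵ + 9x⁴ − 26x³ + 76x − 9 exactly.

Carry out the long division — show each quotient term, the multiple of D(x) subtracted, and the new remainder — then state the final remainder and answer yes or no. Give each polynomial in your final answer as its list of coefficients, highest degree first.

Step 1: lead(−5x⁵ + 9x⁴ − 26x³ + 76x − 9) ÷ lead(D) = −5x⁵ ÷ x³ = −5x². Subtract (−5x²)·D = −5x⁵ − 25x³ − 45x². Remainder: 9x⁴ − x³ + 45x² + 76x − 9.
Step 2: lead(9x⁴ − x³ + 45x² + 76x − 9) ÷ lead(D) = 9x⁴ ÷ x³ = 9x. Subtract (9x)·D = 9x⁴ + 45x² + 81x. Remainder: −x³ − 5x − 9.
Step 3: lead(−x³ − 5x − 9) ÷ lead(D) = −x³ ÷ x³ = −1. Subtract (−1)·D = −x³ − 5x − 9. Remainder: 0.

R = [0], so D(x) is a factor of P(x). yes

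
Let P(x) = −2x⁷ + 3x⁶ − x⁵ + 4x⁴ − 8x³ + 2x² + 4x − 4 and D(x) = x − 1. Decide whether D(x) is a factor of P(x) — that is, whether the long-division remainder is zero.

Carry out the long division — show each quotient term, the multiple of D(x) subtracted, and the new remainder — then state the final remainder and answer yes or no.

R(x) = −2, so D(x) is not a factor of P(x). no

Step 1: lead(−2x⁷ + 3x⁶ − x⁵ + 4x⁴ − 8x³ + 2x² + 4x − 4) ÷ lead(D) = −2x⁷ ÷ x = −2x⁶. Subtract (−2x⁶)·D = −2x⁷ + 2x⁶. Remainder: x⁶ − x⁵ + 4x⁴ − 8x³ + 2x² + 4x − 4.
Step 2: lead(x⁶ − x⁵ + 4x⁴ − 8x³ + 2x² + 4x − 4) ÷ lead(D) = x⁶ ÷ x = x⁵. Subtract (x⁵)·D = x⁶ − x⁵. Remainder: 4x⁴ − 8x³ + 2x² + 4x − 4.
Step 3: lead(4x⁴ − 8x³ + 2x² + 4x − 4) ÷ lead(D) = 4x⁴ ÷ x = 4x³. Subtract (4x³)·D = 4x⁴ − 4x³. Remainder: −4x³ + 2x² + 4x − 4.
Step 4: lead(−4x³ + 2x² + 4x − 4) ÷ lead(D) = −4x³ ÷ x = −4x². Subtract (−4x²)·D = −4x³ + 4x². Remainder: −2x² + 4x − 4.
Step 5: lead(−2x² + 4x − 4) ÷ lead(D) = −2x² ÷ x = −2x. Subtract (−2x)·D = −2x² + 2x. Remainder: 2x − 4.
Step 6: lead(2x − 4) ÷ lead(D) = 2x ÷ x = 2. Subtract (2)·D = 2x − 2. Remainder: −2.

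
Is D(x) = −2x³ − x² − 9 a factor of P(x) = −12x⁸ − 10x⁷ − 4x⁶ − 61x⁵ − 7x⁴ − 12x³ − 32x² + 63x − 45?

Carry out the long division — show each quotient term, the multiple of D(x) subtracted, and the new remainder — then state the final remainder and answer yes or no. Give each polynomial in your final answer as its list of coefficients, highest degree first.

Step 1: lead(−12x⁸ − 10x⁷ − 4x⁶ − 61x⁵ − 7x⁴ − 12x³ − 32x² + 63x − 45) ÷ lead(D) = −12x⁸ ÷ −2x³ = 6x⁵. Subtract (6x⁵)·D = −12x⁸ − 6x⁷ − 54x⁵. Remainder: −4x⁷ − 4x⁶ − 7x⁵ − 7x⁴ − 12x³ − 32x² + 63x − 45.
Step 2: lead(−4x⁷ − 4x⁶ − 7x⁵ − 7x⁴ − 12x³ − 32x² + 63x − 45) ÷ lead(D) = −4x⁷ ÷ −2x³ = 2x⁴. Subtract (2x⁴)·D = −4x⁷ − 2x⁶ − 18x⁴. Remainder: −2x⁶ − 7x⁵ + 11x⁴ − 12x³ − 32x² + 63x − 45.
Step 3: lead(−2x⁶ − 7x⁵ + 11x⁴ − 12x³ − 32x² + 63x − 45) ÷ lead(D) = −2x⁶ ÷ −2x³ = x³. Subtract (x³)·D = −2x⁶ − x⁵ − 9x³. Remainder: −6x⁵ + 11x⁴ − 3x³ − 32x² + 63x − 45.
Step 4: lead(−6x⁵ + 11x⁴ − 3x³ − 32x² + 63x − 45) ÷ lead(D) = −6x⁵ ÷ −2x³ = 3x². Subtract (3x²)·D = −6x⁵ − 3x⁴ − 27x². Remainder: 14x⁴ − 3x³ − 5x² + 63x − 45.
Step 5: lead(14x⁴ − 3x³ − 5x² + 63x − 45) ÷ lead(D) = 14x⁴ ÷ −2x³ = −7x. Subtract (−7x)·D = 14x⁴ + 7x³ + 63x. Remainder: −10x³ − 5x² − 45.
Step 6: lead(−10x³ − 5x² − 45) ÷ lead(D) = −10x³ ÷ −2x³ = 5. Subtract (5)·D = −10x³ − 5x² − 45. Remainder: 0.

R = [0], so D(x) is a factor of P(x). yes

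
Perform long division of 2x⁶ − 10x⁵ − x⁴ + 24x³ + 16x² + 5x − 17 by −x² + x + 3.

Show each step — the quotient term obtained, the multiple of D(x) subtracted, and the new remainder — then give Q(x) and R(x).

Step 1: lead(2x⁶ − 10x⁵ − x⁴ + 24x³ + 16x² + 5x − 17) ÷ lead(D) = 2x⁶ ÷ −x² = −2x⁴. Subtract (−2x⁴)·D = 2x⁶ − 2x⁵ − 6x⁴. Remainder: −8x⁵ + 5x⁴ + 24x³ + 16x² + 5x − 17.
Step 2: lead(−8x⁵ + 5x⁴ + 24x³ + 16x² + 5x − 17) ÷ lead(D) = −8x⁵ ÷ −x² = 8x³. Subtract (8x³)·D = −8x⁵ + 8x⁴ + 24x³. Remainder: −3x⁴ + 16x² + 5x − 17.
Step 3: lead(−3x⁴ + 16x² + 5x − 17) ÷ lead(D) = −3x⁴ ÷ −x² = 3x². Subtract (3x²)·D = −3x⁴ + 3x³ + 9x². Remainder: −3x³ + 7x² + 5x − 17.
Step 4: lead(−3x³ + 7x² + 5x − 17) ÷ lead(D) = −3x³ ÷ −x² = 3x. Subtract (3x)·D = −3x³ + 3x² + 9x. Remainder: 4x² − 4x − 17.
Step 5: lead(4x² − 4x − 17) ÷ lead(D) = 4x² ÷ −x² = −4. Subtract (−4)·D = 4x² − 4x − 12. Remainder: −5.

Q(x) = −2x⁴ + 8x³ + 3x² + 3x − 4; R(x) = −5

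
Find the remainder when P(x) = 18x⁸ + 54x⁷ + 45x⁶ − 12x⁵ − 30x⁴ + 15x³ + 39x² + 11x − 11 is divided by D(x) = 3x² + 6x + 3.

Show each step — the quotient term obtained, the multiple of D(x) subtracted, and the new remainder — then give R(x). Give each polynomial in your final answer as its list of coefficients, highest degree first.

Step 1: lead(18x⁸ + 54x⁷ + 45x⁶ − 12x⁵ − 30x⁴ + 15x³ + 39x² + 11x − 11) ÷ lead(D) = 18x⁸ ÷ 3x² = 6x⁶. Subtract (6x⁶)·D = 18x⁸ + 36x⁷ + 18x⁶. Remainder: 18x⁷ + 27x⁶ − 12x⁵ − 30x⁴ + 15x³ + 39x² + 11x − 11.
Step 2: lead(18x⁷ + 27x⁶ − 12x⁵ − 30x⁴ + 15x³ + 39x² + 11x − 11) ÷ lead(D) = 18x⁷ ÷ 3x² = 6x⁵. Subtract (6x⁵)·D = 18x⁷ + 36x⁶ + 18x⁵. Remainder: −9x⁶ − 30x⁵ − 30x⁴ + 15x³ + 39x² + 11x − 11.
Step 3: lead(−9x⁶ − 30x⁵ − 30x⁴ + 15x³ + 39x² + 11x − 11) ÷ lead(D) = −9x⁶ ÷ 3x² = −3x⁴. Subtract (−3x⁴)·D = −9x⁶ − 18x⁵ − 9x⁴. Remainder: −12x⁵ − 21x⁴ + 15x³ + 39x² + 11x − 11.
Step 4: lead(−12x⁵ − 21x⁴ + 15x³ + 39x² + 11x − 11) ÷ lead(D) = −12x⁵ ÷ 3x² = −4x³. Subtract (−4x³)·D = −12x⁵ − 24x⁴ − 12x³. Remainder: 3x⁴ + 27x³ + 39x² + 11x − 11.
Step 5: lead(3x⁴ + 27x³ + 39x² + 11x − 11) ÷ lead(D) = 3x⁴ ÷ 3x² = x². Subtract (x²)·D = 3x⁴ + 6x³ + 3x². Remainder: 21x³ + 36x² + 11x − 11.
Step 6: lead(21x³ + 36x² + 11x − 11) ÷ lead(D) = 21x³ ÷ 3x² = 7x. Subtract (7x)·D = 21x³ + 42x² + 21x. Remainder: −6x² − 10x − 11.
Step 7: lead(−6x² − 10x − 11) ÷ lead(D) = −6x² ÷ 3x² = −2. Subtract (−2)·D = −6x² − 12x − 6. Remainder: 2x − 5.

R = [2, -5]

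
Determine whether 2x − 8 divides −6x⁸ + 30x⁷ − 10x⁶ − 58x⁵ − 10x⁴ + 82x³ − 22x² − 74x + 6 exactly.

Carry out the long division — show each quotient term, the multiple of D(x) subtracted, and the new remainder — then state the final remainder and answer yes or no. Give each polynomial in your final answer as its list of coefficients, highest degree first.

Step 1: lead(−6x⁸ + 30x⁷ − 10x⁶ − 58x⁵ − 10x⁴ + 82x³ − 22x² − 74x + 6) ÷ lead(D) = −6x⁸ ÷ 2x = −3x⁷. Subtract (−3x⁷)·D = −6x⁸ + 24x⁷. Remainder: 6x⁷ − 10x⁶ − 58x⁵ − 10x⁴ + 82x³ − 22x² − 74x + 6.
Step 2: lead(6x⁷ − 10x⁶ − 58x⁵ − 10x⁴ + 82x³ − 22x² − 74x + 6) ÷ lead(D) = 6x⁷ ÷ 2x = 3x⁶. Subtract (3x⁶)·D = 6x⁷ − 24x⁶. Remainder: 14x⁶ − 58x⁵ − 10x⁴ + 82x³ − 22x² − 74x + 6.
Step 3: lead(14x⁶ − 58x⁵ − 10x⁴ + 82x³ − 22x² − 74x + 6) ÷ lead(D) = 14x⁶ ÷ 2x = 7x⁵. Subtract (7x⁵)·D = 14x⁶ − 56x⁵. Remainder: −2x⁵ − 10x⁴ + 82x³ − 22x² − 74x + 6.
Step 4: lead(−2x⁵ − 10x⁴ + 82x³ − 22x² − 74x + 6) ÷ lead(D) = −2x⁵ ÷ 2x = −x⁴. Subtract (−x⁴)·D = −2x⁵ + 8x⁴. Remainder: −18x⁴ + 82x³ − 22x² − 74x + 6.
Step 5: lead(−18x⁴ + 82x³ − 22x² − 74x + 6) ÷ lead(D) = −18x⁴ ÷ 2x = −9x³. Subtract (−9x³)·D = −18x⁴ + 72x³. Remainder: 10x³ − 22x² − 74x + 6.
Step 6: lead(10x³ − 22x² − 74x + 6) ÷ lead(D) = 10x³ ÷ 2x = 5x². Subtract (5x²)·D = 10x³ − 40x². Remainder: 18x² − 74x + 6.
Step 7: lead(18x² − 74x + 6) ÷ lead(D) = 18x² ÷ 2x = 9x. Subtract (9x)·D = 18x² − 72x. Remainder: −2x + 6.
Step 8: lead(−2x + 6) ÷ lead(D) = −2x ÷ 2x = −1. Subtract (−1)·D = −2x + 8. Remainder: −2.

R = [-2], so D(x) is not a factor of P(x). no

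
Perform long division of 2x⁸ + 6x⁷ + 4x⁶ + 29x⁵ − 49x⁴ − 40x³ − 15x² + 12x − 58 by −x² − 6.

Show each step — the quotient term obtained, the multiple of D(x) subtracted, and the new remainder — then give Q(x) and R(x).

Step 1: lead(2x⁸ + 6x⁷ + 4x⁶ + 29x⁵ − 49x⁴ − 40x³ − 15x² + 12x − 58) ÷ lead(D) = 2x⁸ ÷ −x² = −2x⁶. Subtract (−2x⁶)·D = 2x⁸ + 12x⁶. Remainder: 6x⁷ − 8x⁶ + 29x⁵ − 49x⁴ − 40x³ − 15x² + 12x − 58.
Step 2: lead(6x⁷ − 8x⁶ + 29x⁵ − 49x⁴ − 40x³ − 15x² + 12x − 58) ÷ lead(D) = 6x⁷ ÷ −x² = −6x⁵. Subtract (−6x⁵)·D = 6x⁷ + 36x⁵. Remainder: −8x⁶ − 7x⁵ − 49x⁴ − 40x³ − 15x² + 12x − 58.
Step 3: lead(−8x⁶ − 7x⁵ − 49x⁴ − 40x³ − 15x² + 12x − 58) ÷ lead(D) = −8x⁶ ÷ −x² = 8x⁴. Subtract (8x⁴)·D = −8x⁶ − 48x⁴. Remainder: −7x⁵ − x⁴ − 40x³ − 15x² + 12x − 58.
Step 4: lead(−7x⁵ − x⁴ − 40x³ − 15x² + 12x − 58) ÷ lead(D) = −7x⁵ ÷ −x² = 7x³. Subtract (7x³)·D = −7x⁵ − 42x³. Remainder: −x⁴ + 2x³ − 15x² + 12x − 58.
Step 5: lead(−x⁴ + 2x³ − 15x² + 12x − 58) ÷ lead(D) = −x⁴ ÷ −x² = x². Subtract (x²)·D = −x⁴ − 6x². Remainder: 2x³ − 9x² + 12x − 58.
Step 6: lead(2x³ − 9x² + 12x − 58) ÷ lead(D) = 2x³ ÷ −x² = −2x. Subtract (−2x)·D = 2x³ + 12x. Remainder: −9x² − 58.
Step 7: lead(−9x² − 58) ÷ lead(D) = −9x² ÷ −x² = 9. Subtract (9)·D = −9x² − 54. Remainder: −4.

Q(x) = −2x⁶ − 6x⁵ + 8x⁴ + 7x³ + x² − 2x + 9; R(x) = −4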